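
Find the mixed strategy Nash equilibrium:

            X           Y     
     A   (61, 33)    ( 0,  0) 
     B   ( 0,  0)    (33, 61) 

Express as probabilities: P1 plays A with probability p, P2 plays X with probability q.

p = 0.6489, q = 0.3511

Work:
Find probabilities that make opponent indifferent:
P2 chooses q to make P1 indifferent between A and B
P1 chooses p to make P2 indifferent between X and Y
Mixed NE: P1 plays (A: 0.6489, B: 0.3511), P2 plays (X: 0.3511, Y: 0.6489)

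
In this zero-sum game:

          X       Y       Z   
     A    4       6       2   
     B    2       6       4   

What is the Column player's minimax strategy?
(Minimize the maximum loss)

Column should play X or Z (all achieve the minimum), value = 4

Work:
Column player minimizes Row's maximum payoff:
Column X: max payoff to Row = 4
Column Y: max payoff to Row = 6
Column Z: max payoff to Row = 4
Minimum is 4, achieved by columns X, Z (tied).
Each of X or Z is a minimax strategy.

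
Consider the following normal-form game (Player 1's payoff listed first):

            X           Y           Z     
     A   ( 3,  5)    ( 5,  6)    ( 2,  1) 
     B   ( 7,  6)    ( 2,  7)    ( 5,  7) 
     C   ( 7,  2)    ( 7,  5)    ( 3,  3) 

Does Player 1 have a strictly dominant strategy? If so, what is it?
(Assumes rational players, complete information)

No strictly dominant strategy exists for Player 1

Work:
A strategy strictly dominates another if it gives a strictly higher payoff against every opponent action. Compare each pair of P1's strategies column-by-column:
  A vs B: [3 vs 7, 5 vs 2, 2 vs 5] → A does not strictly dominate B (column X: 3 ≤ 7)
  A vs C: [3 vs 7, 5 vs 7, 2 vs 3] → A does not strictly dominate C (column X: 3 ≤ 7)
  B vs A: [7 vs 3, 2 vs 5, 5 vs 2] → B does not strictly dominate A (column Y: 2 ≤ 5)
  B vs C: [7 vs 7, 2 vs 7, 5 vs 3] → B does not strictly dominate C (column X: 7 ≤ 7)
  C vs A: [7 vs 3, 7 vs 5, 3 vs 2] → C strictly dominates A
  C vs B: [7 vs 7, 7 vs 2, 3 vs 5] → C does not strictly dominate B (column X: 7 ≤ 7)
No single strategy strictly dominates all others → no strictly dominant strategy.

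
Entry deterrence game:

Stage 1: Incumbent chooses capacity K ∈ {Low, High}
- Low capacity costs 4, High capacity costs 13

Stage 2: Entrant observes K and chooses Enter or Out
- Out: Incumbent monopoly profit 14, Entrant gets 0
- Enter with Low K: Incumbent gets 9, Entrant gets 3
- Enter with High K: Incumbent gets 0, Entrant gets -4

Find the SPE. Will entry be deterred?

SPE: (Low, Enter|Low, Out|High); Entry not deterred. Incumbent net profit = 5, Entrant gets 3

Work:
After Low K: Entrant enters (3 > 0)
After High K: Entrant stays out (-4 < 0)
Incumbent: Low → 9−4=5, High → 14−13=1
Incumbent chooses Low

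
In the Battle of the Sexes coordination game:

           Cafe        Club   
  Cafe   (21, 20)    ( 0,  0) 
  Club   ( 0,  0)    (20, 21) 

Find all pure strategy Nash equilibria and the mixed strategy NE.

Pure NE: (Cafe, Cafe) and (Club, Club); Mixed NE: p = 0.5122, q = 0.4878

Work:
Check pure NE:
(Cafe, Cafe): (21, 20) - no unilateral deviation beneficial
(Club, Club): (20, 21) - no unilateral deviation beneficial
Mixed NE: P1 plays Cafe with p = 0.5122, P2 plays Cafe with q = 0.4878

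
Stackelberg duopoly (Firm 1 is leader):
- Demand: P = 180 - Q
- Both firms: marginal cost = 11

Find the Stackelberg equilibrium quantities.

q₁* (leader) = 84.5, q₂* (follower) = 42.25

Work:
Follower's reaction: q₂ = (a - c - q₁)/2
Leader substitutes: π₁ = q₁·(a - q₁ - (a-c-q₁)/2 - c)
FOC: q₁* = (180 - 11)/2 = 84.50
Then: q₂* = (180 - 11 - 84.5)/2 = 42.25
Leader has first-mover advantage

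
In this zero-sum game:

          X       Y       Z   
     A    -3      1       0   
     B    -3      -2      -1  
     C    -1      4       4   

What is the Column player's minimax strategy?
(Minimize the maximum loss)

Column should play X, value = -1

Work:
Column player minimizes Row's maximum payoff:
Column X: max payoff to Row = -1
Column Y: max payoff to Row = 4
Column Z: max payoff to Row = 4
Minimum is -1, achieved by column X.
Minimax strategy: X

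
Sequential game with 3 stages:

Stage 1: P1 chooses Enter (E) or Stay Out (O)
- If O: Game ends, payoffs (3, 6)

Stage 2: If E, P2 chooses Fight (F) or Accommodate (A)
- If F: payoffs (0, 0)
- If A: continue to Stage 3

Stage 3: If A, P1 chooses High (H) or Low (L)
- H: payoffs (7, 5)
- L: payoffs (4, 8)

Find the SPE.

SPE: (E, A, H); Outcome (7, 5)

Work:
Stage 3: P1 chooses H (7 vs 4)
Stage 2: P2: F->0, A->5 (anticipating H). Choose A
Stage 1: P1: O->3, E->7 (anticipating A, H). Choose E
SPE path: E -> A -> H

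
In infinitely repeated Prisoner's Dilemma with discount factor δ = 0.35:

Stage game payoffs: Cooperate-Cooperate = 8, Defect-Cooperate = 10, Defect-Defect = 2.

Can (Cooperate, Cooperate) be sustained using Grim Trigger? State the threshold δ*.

δ* = 0.25; since δ = 0.35 ≥ 0.25, cooperation can be sustained

Work:
For Grim Trigger:
Cooperate forever: 8/(1-δ)
Defect then punished: 10 + 2·δ/(1-δ)
Need: 8/(1-δ) ≥ 10 + 2·δ/(1-δ)
Solving: δ ≥ (T-R)/(T-P) = (10-8)/(10-2) = 0.25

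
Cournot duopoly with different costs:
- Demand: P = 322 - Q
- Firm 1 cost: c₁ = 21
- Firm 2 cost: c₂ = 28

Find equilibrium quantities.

q₁* = 102.67, q₂* = 95.67

Work:
Reaction: q₁ = (322 - 21 - q₂)/2
Reaction: q₂ = (322 - 28 - q₁)/2
Solve simultaneously:
q₁* = (322 - 2×21 + 28)/3 = 102.67
q₂* = (322 - 2×28 + 21)/3 = 95.67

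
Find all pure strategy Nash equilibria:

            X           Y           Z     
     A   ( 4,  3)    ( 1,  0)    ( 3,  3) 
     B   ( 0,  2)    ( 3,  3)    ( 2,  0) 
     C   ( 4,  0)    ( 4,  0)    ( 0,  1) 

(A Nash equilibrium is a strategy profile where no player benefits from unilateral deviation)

Nash equilibrium: (A, X), (A, Z)

Work:
Best responses:
  P1 vs X: payoffs [4, 0, 4] → best response A/C (payoff 4)
  P1 vs Y: payoffs [1, 3, 4] → best response C (payoff 4)
  P1 vs Z: payoffs [3, 2, 0] → best response A (payoff 3)
  P2 vs A: payoffs [3, 0, 3] → best response X/Z (payoff 3)
  P2 vs B: payoffs [2, 3, 0] → best response Y (payoff 3)
  P2 vs C: payoffs [0, 0, 1] → best response Z (payoff 1)
Mutual best responses: (A,X), (A,Z) → Nash equilibria.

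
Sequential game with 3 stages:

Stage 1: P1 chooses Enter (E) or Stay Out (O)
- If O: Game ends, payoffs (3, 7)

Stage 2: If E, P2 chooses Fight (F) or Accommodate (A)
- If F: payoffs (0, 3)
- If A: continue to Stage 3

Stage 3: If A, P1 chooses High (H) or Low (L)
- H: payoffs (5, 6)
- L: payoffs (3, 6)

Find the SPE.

SPE: (E, A, H); Outcome (5, 6)

Work:
Stage 3: P1 chooses H (5 vs 3)
Stage 2: P2: F->3, A->6 (anticipating H). Choose A
Stage 1: P1: O->3, E->5 (anticipating A, H). Choose E
SPE path: E -> A -> H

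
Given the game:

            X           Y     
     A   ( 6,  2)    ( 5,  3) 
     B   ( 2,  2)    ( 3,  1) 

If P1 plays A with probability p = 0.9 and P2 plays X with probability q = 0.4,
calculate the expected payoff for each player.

E[P1] = 5.12, E[P2] = 2.48

Work:
E[P1] = p·q·π₁(A,X) + p·(1-q)·π₁(A,Y) + (1-p)·q·π₁(B,X) + (1-p)·(1-q)·π₁(B,Y)
= 0.9·0.4·6 + 0.9·0.6·5 + 0.1·0.4·2 + 0.1·0.6·3
= 5.12

E[P2] = 2.48 (similar calculation)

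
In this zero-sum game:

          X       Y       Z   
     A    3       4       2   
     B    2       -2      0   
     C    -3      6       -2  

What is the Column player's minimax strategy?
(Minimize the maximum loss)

Column should play Z, value = 2

Work:
Column player minimizes Row's maximum payoff:
Column X: max payoff to Row = 3
Column Y: max payoff to Row = 6
Column Z: max payoff to Row = 2
Minimum is 2, achieved by column Z.
Minimax strategy: Z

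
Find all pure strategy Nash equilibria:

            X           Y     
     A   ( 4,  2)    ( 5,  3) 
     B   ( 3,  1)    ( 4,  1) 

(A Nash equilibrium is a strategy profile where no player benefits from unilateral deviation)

Nash equilibrium: (A, Y)

Work:
Best responses:
  P1 vs X: payoffs [4, 3] → best response A (payoff 4)
  P1 vs Y: payoffs [5, 4] → best response A (payoff 5)
  P2 vs A: payoffs [2, 3] → best response Y (payoff 3)
  P2 vs B: payoffs [1, 1] → best response X/Y (payoff 1)
Mutual best responses: (A,Y) → Nash equilibria.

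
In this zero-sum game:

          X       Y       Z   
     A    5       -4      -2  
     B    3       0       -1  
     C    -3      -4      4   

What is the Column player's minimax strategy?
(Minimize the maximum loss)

Column should play Y, value = 0

Work:
Column player minimizes Row's maximum payoff:
Column X: max payoff to Row = 5
Column Y: max payoff to Row = 0
Column Z: max payoff to Row = 4
Minimum is 0, achieved by column Y.
Minimax strategy: Y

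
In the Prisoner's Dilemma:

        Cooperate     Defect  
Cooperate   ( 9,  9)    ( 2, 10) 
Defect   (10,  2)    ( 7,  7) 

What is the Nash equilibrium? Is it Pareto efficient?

(Defect, Defect) is NE; not Pareto efficient

Work:
Defect dominates Cooperate for both players:
If P2 cooperates: Defect (10) > Cooperate (9)
If P2 defects: Defect (7) > Cooperate (2)
NE: (Defect, Defect) with payoff (7, 7)
But (Cooperate, Cooperate) = (9, 9) Pareto dominates (7, 7)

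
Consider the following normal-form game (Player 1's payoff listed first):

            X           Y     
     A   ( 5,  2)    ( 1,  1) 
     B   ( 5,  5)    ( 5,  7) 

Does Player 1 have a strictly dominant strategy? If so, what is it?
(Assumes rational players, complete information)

No strictly dominant strategy exists for Player 1

Work:
A strategy strictly dominates another if it gives a strictly higher payoff against every opponent action. Compare each pair of P1's strategies column-by-column:
  A vs B: [5 vs 5, 1 vs 5] → A does not strictly dominate B (column X: 5 ≤ 5)
  B vs A: [5 vs 5, 5 vs 1] → B does not strictly dominate A (column X: 5 ≤ 5)
No single strategy strictly dominates all others → no strictly dominant strategy.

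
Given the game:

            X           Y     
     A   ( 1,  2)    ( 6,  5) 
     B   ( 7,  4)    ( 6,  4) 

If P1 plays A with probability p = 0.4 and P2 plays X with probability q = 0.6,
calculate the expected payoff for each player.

E[P1] = 5.16, E[P2] = 3.68

Work:
E[P1] = p·q·π₁(A,X) + p·(1-q)·π₁(A,Y) + (1-p)·q·π₁(B,X) + (1-p)·(1-q)·π₁(B,Y)
= 0.4·0.6·1 + 0.4·0.4·6 + 0.6·0.6·7 + 0.6·0.4·6
= 5.16

E[P2] = 3.68 (similar calculation)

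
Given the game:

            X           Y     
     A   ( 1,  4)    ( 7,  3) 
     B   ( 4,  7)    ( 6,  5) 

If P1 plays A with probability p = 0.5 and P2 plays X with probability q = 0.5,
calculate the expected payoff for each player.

E[P1] = 4.5, E[P2] = 4.75

Work:
E[P1] = p·q·π₁(A,X) + p·(1-q)·π₁(A,Y) + (1-p)·q·π₁(B,X) + (1-p)·(1-q)·π₁(B,Y)
= 0.5·0.5·1 + 0.5·0.5·7 + 0.5·0.5·4 + 0.5·0.5·6
= 4.5

E[P2] = 4.75 (similar calculation)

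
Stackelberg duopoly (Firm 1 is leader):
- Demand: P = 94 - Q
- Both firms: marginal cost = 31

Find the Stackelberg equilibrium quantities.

q₁* (leader) = 31.5, q₂* (follower) = 15.75

Work:
Follower's reaction: q₂ = (a - c - q₁)/2
Leader substitutes: π₁ = q₁·(a - q₁ - (a-c-q₁)/2 - c)
FOC: q₁* = (94 - 31)/2 = 31.50
Then: q₂* = (94 - 31 - 31.5)/2 = 15.75
Leader has first-mover advantage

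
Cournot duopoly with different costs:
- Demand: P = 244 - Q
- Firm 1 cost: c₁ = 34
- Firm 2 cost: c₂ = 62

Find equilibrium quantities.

q₁* = 79.33, q₂* = 51.33

Work:
Reaction: q₁ = (244 - 34 - q₂)/2
Reaction: q₂ = (244 - 62 - q₁)/2
Solve simultaneously:
q₁* = (244 - 2×34 + 62)/3 = 79.33
q₂* = (244 - 2×62 + 34)/3 = 51.33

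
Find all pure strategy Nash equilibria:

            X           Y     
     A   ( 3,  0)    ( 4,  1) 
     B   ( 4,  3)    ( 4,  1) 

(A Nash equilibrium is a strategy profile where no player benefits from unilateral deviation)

Nash equilibrium: (A, Y), (B, X)

Work:
Best responses:
  P1 vs X: payoffs [3, 4] → best response B (payoff 4)
  P1 vs Y: payoffs [4, 4] → best response A/B (payoff 4)
  P2 vs A: payoffs [0, 1] → best response Y (payoff 1)
  P2 vs B: payoffs [3, 1] → best response X (payoff 3)
Mutual best responses: (A,Y), (B,X) → Nash equilibria.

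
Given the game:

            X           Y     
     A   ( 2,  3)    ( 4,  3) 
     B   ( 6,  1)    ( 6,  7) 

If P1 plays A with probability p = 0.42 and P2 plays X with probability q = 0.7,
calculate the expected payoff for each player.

E[P1] = 4.572, E[P2] = 2.884

Work:
E[P1] = p·q·π₁(A,X) + p·(1-q)·π₁(A,Y) + (1-p)·q·π₁(B,X) + (1-p)·(1-q)·π₁(B,Y)
= 0.42·0.7·2 + 0.42·0.3·4 + 0.58·0.7·6 + 0.58·0.3·6
= 4.572

E[P2] = 2.884 (similar calculation)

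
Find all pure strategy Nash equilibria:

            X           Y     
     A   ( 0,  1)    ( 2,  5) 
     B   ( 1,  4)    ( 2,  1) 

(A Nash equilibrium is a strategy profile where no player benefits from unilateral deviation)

Nash equilibrium: (A, Y), (B, X)

Work:
Best responses:
  P1 vs X: payoffs [0, 1] → best response B (payoff 1)
  P1 vs Y: payoffs [2, 2] → best response A/B (payoff 2)
  P2 vs A: payoffs [1, 5] → best response Y (payoff 5)
  P2 vs B: payoffs [4, 1] → best response X (payoff 4)
Mutual best responses: (A,Y), (B,X) → Nash equilibria.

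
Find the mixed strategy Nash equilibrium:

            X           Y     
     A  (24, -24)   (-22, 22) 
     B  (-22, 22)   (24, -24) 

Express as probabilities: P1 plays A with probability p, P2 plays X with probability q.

p = 0.5, q = 0.5

Work:
Find probabilities that make opponent indifferent:
P2 chooses q to make P1 indifferent between A and B
P1 chooses p to make P2 indifferent between X and Y
Mixed NE: P1 plays (A: 0.5, B: 0.5), P2 plays (X: 0.5, Y: 0.5)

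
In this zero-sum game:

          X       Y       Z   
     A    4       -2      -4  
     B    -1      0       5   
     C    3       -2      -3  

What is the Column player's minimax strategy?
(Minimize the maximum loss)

Column should play Y, value = 0

Work:
Column player minimizes Row's maximum payoff:
Column X: max payoff to Row = 4
Column Y: max payoff to Row = 0
Column Z: max payoff to Row = 5
Minimum is 0, achieved by column Y.
Minimax strategy: Y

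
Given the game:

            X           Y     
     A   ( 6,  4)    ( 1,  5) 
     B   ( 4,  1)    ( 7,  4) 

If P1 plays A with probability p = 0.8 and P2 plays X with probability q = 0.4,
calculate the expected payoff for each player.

E[P1] = 3.56, E[P2] = 4.24

Work:
E[P1] = p·q·π₁(A,X) + p·(1-q)·π₁(A,Y) + (1-p)·q·π₁(B,X) + (1-p)·(1-q)·π₁(B,Y)
= 0.8·0.4·6 + 0.8·0.6·1 + 0.2·0.4·4 + 0.2·0.6·7
= 3.56

E[P2] = 4.24 (similar calculation)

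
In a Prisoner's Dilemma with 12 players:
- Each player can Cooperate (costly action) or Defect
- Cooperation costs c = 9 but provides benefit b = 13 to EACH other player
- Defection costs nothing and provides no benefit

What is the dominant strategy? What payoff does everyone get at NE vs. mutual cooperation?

Dominant: Defect; NE payoff = 0; Coop payoff = 134

Work:
Defect dominates (saves cost c = 9, benefit to others is external)
NE: All defect → everyone gets 0
If all cooperate: each receives (11)×13 - 9 = 134
Social dilemma: 134 > 0 but NE gives 0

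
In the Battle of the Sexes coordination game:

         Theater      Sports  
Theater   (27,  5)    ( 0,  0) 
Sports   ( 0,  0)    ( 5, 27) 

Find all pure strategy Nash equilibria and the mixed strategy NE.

Pure NE: (Theater, Theater) and (Sports, Sports); Mixed NE: p = 0.8438, q = 0.1562

Work:
Check pure NE:
(Theater, Theater): (27, 5) - no unilateral deviation beneficial
(Sports, Sports): (5, 27) - no unilateral deviation beneficial
Mixed NE: P1 plays Theater with p = 0.8438, P2 plays Theater with q = 0.1562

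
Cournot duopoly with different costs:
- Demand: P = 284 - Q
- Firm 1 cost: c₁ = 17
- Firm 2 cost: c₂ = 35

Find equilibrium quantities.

q₁* = 95.0, q₂* = 77.0

Work:
Reaction: q₁ = (284 - 17 - q₂)/2
Reaction: q₂ = (284 - 35 - q₁)/2
Solve simultaneously:
q₁* = (284 - 2×17 + 35)/3 = 95.0
q₂* = (284 - 2×35 + 17)/3 = 77.0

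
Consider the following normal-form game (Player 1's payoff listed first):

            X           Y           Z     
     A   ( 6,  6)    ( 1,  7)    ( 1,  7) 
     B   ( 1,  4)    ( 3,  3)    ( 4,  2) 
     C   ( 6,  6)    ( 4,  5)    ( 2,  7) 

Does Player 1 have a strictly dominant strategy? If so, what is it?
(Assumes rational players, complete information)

No strictly dominant strategy exists for Player 1

Work:
A strategy strictly dominates another if it gives a strictly higher payoff against every opponent action. Compare each pair of P1's strategies column-by-column:
  A vs B: [6 vs 1, 1 vs 3, 1 vs 4] → A does not strictly dominate B (column Y: 1 ≤ 3)
  A vs C: [6 vs 6, 1 vs 4, 1 vs 2] → A does not strictly dominate C (column X: 6 ≤ 6)
  B vs A: [1 vs 6, 3 vs 1, 4 vs 1] → B does not strictly dominate A (column X: 1 ≤ 6)
  B vs C: [1 vs 6, 3 vs 4, 4 vs 2] → B does not strictly dominate C (column X: 1 ≤ 6)
  C vs A: [6 vs 6, 4 vs 1, 2 vs 1] → C does not strictly dominate A (column X: 6 ≤ 6)
  C vs B: [6 vs 1, 4 vs 3, 2 vs 4] → C does not strictly dominate B (column Z: 2 ≤ 4)
No single strategy strictly dominates all others → no strictly dominant strategy.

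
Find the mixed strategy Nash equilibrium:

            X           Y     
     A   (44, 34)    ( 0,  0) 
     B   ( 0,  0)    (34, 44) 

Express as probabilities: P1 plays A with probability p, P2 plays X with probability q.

p = 0.5641, q = 0.4359

Work:
Find probabilities that make opponent indifferent:
P2 chooses q to make P1 indifferent between A and B
P1 chooses p to make P2 indifferent between X and Y
Mixed NE: P1 plays (A: 0.5641, B: 0.4359), P2 plays (X: 0.4359, Y: 0.5641)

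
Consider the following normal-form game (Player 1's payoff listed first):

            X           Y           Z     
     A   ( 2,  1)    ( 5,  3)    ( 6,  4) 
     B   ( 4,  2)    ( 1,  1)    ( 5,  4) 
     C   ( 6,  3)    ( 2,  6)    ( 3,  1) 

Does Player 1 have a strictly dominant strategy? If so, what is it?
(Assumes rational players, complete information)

No strictly dominant strategy exists for Player 1

Work:
A strategy strictly dominates another if it gives a strictly higher payoff against every opponent action. Compare each pair of P1's strategies column-by-column:
  A vs B: [2 vs 4, 5 vs 1, 6 vs 5] → A does not strictly dominate B (column X: 2 ≤ 4)
  A vs C: [2 vs 6, 5 vs 2, 6 vs 3] → A does not strictly dominate C (column X: 2 ≤ 6)
  B vs A: [4 vs 2, 1 vs 5, 5 vs 6] → B does not strictly dominate A (column Y: 1 ≤ 5)
  B vs C: [4 vs 6, 1 vs 2, 5 vs 3] → B does not strictly dominate C (column X: 4 ≤ 6)
  C vs A: [6 vs 2, 2 vs 5, 3 vs 6] → C does not strictly dominate A (column Y: 2 ≤ 5)
  C vs B: [6 vs 4, 2 vs 1, 3 vs 5] → C does not strictly dominate B (column Z: 3 ≤ 5)
No single strategy strictly dominates all others → no strictly dominant strategy.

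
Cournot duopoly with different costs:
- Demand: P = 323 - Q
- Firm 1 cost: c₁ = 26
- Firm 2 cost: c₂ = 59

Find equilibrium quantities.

q₁* = 110.0, q₂* = 77.0

Work:
Reaction: q₁ = (323 - 26 - q₂)/2
Reaction: q₂ = (323 - 59 - q₁)/2
Solve simultaneously:
q₁* = (323 - 2×26 + 59)/3 = 110.0
q₂* = (323 - 2×59 + 26)/3 = 77.0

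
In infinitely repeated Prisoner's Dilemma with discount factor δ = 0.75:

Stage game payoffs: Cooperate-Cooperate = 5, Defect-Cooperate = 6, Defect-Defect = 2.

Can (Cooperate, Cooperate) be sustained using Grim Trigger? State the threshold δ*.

δ* = 0.25; since δ = 0.75 ≥ 0.25, cooperation can be sustained

Work:
For Grim Trigger:
Cooperate forever: 5/(1-δ)
Defect then punished: 6 + 2·δ/(1-δ)
Need: 5/(1-δ) ≥ 6 + 2·δ/(1-δ)
Solving: δ ≥ (T-R)/(T-P) = (6-5)/(6-2) = 0.25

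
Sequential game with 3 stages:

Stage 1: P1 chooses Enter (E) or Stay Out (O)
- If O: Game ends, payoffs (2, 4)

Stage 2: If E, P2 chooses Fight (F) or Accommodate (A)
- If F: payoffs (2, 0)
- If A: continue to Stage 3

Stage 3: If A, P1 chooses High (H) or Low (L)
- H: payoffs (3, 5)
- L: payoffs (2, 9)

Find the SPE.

SPE: (E, A, H); Outcome (3, 5)

Work:
Stage 3: P1 chooses H (3 vs 2)
Stage 2: P2: F->0, A->5 (anticipating H). Choose A
Stage 1: P1: O->2, E->3 (anticipating A, H). Choose E
SPE path: E -> A -> H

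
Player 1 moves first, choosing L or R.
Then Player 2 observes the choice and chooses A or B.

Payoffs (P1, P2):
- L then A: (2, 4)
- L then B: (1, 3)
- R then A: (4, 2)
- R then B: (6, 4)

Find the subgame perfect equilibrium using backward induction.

P1 plays R, P2 plays A after L and B after R; Payoff (6, 4)

Work:
Backward induction:
After L: P2 chooses A → P1 gets 2
After R: P2 chooses B → P1 gets 6
P1 chooses R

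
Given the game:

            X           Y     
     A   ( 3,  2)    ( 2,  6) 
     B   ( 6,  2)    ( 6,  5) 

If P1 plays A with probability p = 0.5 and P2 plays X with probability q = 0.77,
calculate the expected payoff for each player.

E[P1] = 4.385, E[P2] = 2.805

Work:
E[P1] = p·q·π₁(A,X) + p·(1-q)·π₁(A,Y) + (1-p)·q·π₁(B,X) + (1-p)·(1-q)·π₁(B,Y)
= 0.5·0.77·3 + 0.5·0.23·2 + 0.5·0.77·6 + 0.5·0.23·6
= 4.385

E[P2] = 2.805 (similar calculation)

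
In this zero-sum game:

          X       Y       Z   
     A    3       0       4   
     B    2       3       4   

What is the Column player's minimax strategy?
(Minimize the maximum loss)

Column should play X or Y (all achieve the minimum), value = 3

Work:
Column player minimizes Row's maximum payoff:
Column X: max payoff to Row = 3
Column Y: max payoff to Row = 3
Column Z: max payoff to Row = 4
Minimum is 3, achieved by columns X, Y (tied).
Each of X or Y is a minimax strategy.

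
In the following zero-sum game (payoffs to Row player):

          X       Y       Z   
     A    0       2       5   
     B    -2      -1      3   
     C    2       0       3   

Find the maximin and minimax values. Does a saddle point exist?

Maximin = 0, Minimax = 2, Saddle: False

Work:
Row minimums: [0, -2, 0] → maximin = 0
Column maximums: [2, 2, 5] → minimax = 2
No saddle point (maximin ≠ minimax). Mixed strategy needed.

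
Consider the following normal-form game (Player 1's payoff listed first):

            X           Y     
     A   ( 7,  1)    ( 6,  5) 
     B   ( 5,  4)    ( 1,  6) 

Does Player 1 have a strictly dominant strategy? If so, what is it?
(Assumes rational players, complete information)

Yes, Player 1's strictly dominant strategy is A

Work:
A strategy strictly dominates another if it gives a strictly higher payoff against every opponent action. Compare each pair of P1's strategies column-by-column:
  A vs B: [7 vs 5, 6 vs 1] → A strictly dominates B
  B vs A: [5 vs 7, 1 vs 6] → B does not strictly dominate A (column X: 5 ≤ 7)
A strictly dominates every other strategy → strictly dominant.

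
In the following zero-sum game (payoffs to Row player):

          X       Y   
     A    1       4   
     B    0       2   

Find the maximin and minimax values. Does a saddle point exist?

Maximin = 1, Minimax = 1, Saddle: True

Work:
Row minimums: [1, 0] → maximin = 1
Column maximums: [1, 4] → minimax = 1
Saddle point exists! Game value = 1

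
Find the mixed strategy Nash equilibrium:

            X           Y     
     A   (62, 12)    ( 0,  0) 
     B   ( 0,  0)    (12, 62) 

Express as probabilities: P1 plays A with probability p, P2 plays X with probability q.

p = 0.8378, q = 0.1622

Work:
Find probabilities that make opponent indifferent:
P2 chooses q to make P1 indifferent between A and B
P1 chooses p to make P2 indifferent between X and Y
Mixed NE: P1 plays (A: 0.8378, B: 0.1622), P2 plays (X: 0.1622, Y: 0.8378)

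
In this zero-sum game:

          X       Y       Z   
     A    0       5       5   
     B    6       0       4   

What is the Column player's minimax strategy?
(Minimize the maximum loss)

Column should play Y or Z (all achieve the minimum), value = 5

Work:
Column player minimizes Row's maximum payoff:
Column X: max payoff to Row = 6
Column Y: max payoff to Row = 5
Column Z: max payoff to Row = 5
Minimum is 5, achieved by columns Y, Z (tied).
Each of Y or Z is a minimax strategy.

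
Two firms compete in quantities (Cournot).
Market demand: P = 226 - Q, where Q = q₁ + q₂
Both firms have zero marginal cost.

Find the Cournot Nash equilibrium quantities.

q₁* = q₂* = 75.33; P* = 75.33

Work:
Profit: π_i = P·q_i = (a - q_i - q_j)·q_i
FOC: ∂π_i/∂q_i = a - 2q_i - q_j = 0
Reaction function: q_i = (226 - q_j)/2
Symmetry: q* = 226/3 = 75.33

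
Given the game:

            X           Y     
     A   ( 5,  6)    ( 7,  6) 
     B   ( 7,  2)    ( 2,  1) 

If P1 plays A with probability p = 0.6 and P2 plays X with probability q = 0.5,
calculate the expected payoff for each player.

E[P1] = 5.4, E[P2] = 4.2

Work:
E[P1] = p·q·π₁(A,X) + p·(1-q)·π₁(A,Y) + (1-p)·q·π₁(B,X) + (1-p)·(1-q)·π₁(B,Y)
= 0.6·0.5·5 + 0.6·0.5·7 + 0.4·0.5·7 + 0.4·0.5·2
= 5.4

E[P2] = 4.2 (similar calculation)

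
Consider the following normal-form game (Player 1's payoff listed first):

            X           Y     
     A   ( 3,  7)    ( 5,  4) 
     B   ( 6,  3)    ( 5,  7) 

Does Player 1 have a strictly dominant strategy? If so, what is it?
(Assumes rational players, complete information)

No strictly dominant strategy exists for Player 1

Work:
A strategy strictly dominates another if it gives a strictly higher payoff against every opponent action. Compare each pair of P1's strategies column-by-column:
  A vs B: [3 vs 6, 5 vs 5] → A does not strictly dominate B (column X: 3 ≤ 6)
  B vs A: [6 vs 3, 5 vs 5] → B does not strictly dominate A (column Y: 5 ≤ 5)
No single strategy strictly dominates all others → no strictly dominant strategy.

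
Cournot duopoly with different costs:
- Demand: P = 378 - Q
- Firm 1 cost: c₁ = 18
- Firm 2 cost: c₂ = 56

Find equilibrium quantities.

q₁* = 132.67, q₂* = 94.67

Work:
Reaction: q₁ = (378 - 18 - q₂)/2
Reaction: q₂ = (378 - 56 - q₁)/2
Solve simultaneously:
q₁* = (378 - 2×18 + 56)/3 = 132.67
q₂* = (378 - 2×56 + 18)/3 = 94.67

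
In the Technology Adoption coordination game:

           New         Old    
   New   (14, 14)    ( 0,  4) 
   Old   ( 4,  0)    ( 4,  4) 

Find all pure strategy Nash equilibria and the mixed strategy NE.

Pure NE: (New, New) and (Old, Old); Mixed NE: p = 0.2857, q = 0.2857

Work:
Check pure NE:
(New, New): (14, 14) - no unilateral deviation beneficial
(Old, Old): (4, 4) - no unilateral deviation beneficial
Mixed NE: P1 plays New with p = 0.2857, P2 plays New with q = 0.2857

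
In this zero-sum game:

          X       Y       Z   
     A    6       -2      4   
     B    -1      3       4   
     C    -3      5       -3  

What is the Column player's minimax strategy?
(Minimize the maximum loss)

Column should play Z, value = 4

Work:
Column player minimizes Row's maximum payoff:
Column X: max payoff to Row = 6
Column Y: max payoff to Row = 5
Column Z: max payoff to Row = 4
Minimum is 4, achieved by column Z.
Minimax strategy: Z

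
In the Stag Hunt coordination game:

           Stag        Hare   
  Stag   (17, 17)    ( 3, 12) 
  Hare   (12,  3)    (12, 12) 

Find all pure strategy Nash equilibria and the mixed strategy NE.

Pure NE: (Stag, Stag) and (Hare, Hare); Mixed NE: p = 0.6429, q = 0.6429

Work:
Check pure NE:
(Stag, Stag): (17, 17) - no unilateral deviation beneficial
(Hare, Hare): (12, 12) - no unilateral deviation beneficial
Mixed NE: P1 plays Stag with p = 0.6429, P2 plays Stag with q = 0.6429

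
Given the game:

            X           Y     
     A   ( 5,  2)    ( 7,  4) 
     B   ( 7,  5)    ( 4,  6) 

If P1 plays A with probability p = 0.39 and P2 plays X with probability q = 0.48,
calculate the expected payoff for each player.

E[P1] = 5.674, E[P2] = 4.5528

Work:
E[P1] = p·q·π₁(A,X) + p·(1-q)·π₁(A,Y) + (1-p)·q·π₁(B,X) + (1-p)·(1-q)·π₁(B,Y)
= 0.39·0.48·5 + 0.39·0.52·7 + 0.61·0.48·7 + 0.61·0.52·4
= 5.674

E[P2] = 4.5528 (similar calculation)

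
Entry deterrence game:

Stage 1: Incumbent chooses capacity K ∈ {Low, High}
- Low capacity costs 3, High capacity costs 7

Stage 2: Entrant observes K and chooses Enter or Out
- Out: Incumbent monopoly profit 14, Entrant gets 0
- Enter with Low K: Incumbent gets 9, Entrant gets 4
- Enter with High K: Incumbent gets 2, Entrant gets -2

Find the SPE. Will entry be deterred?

SPE: (High, Enter|Low, Out|High); Entry deterred. Incumbent net profit = 7

Work:
After Low K: Entrant enters (4 > 0)
After High K: Entrant stays out (-2 < 0)
Incumbent: Low → 9−3=6, High → 14−7=7
Incumbent chooses High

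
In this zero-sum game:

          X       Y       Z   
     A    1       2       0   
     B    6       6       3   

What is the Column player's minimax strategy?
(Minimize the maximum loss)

Column should play Z, value = 3

Work:
Column player minimizes Row's maximum payoff:
Column X: max payoff to Row = 6
Column Y: max payoff to Row = 6
Column Z: max payoff to Row = 3
Minimum is 3, achieved by column Z.
Minimax strategy: Z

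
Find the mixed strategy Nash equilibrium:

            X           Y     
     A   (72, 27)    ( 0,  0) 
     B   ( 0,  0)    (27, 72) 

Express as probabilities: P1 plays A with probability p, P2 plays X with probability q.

p = 0.7273, q = 0.2727

Work:
Find probabilities that make opponent indifferent:
P2 chooses q to make P1 indifferent between A and B
P1 chooses p to make P2 indifferent between X and Y
Mixed NE: P1 plays (A: 0.7273, B: 0.2727), P2 plays (X: 0.2727, Y: 0.7273)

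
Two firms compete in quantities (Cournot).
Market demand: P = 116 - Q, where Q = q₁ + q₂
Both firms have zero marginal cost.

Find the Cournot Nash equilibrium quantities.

q₁* = q₂* = 38.67; P* = 38.67

Work:
Profit: π_i = P·q_i = (a - q_i - q_j)·q_i
FOC: ∂π_i/∂q_i = a - 2q_i - q_j = 0
Reaction function: q_i = (116 - q_j)/2
Symmetry: q* = 116/3 = 38.67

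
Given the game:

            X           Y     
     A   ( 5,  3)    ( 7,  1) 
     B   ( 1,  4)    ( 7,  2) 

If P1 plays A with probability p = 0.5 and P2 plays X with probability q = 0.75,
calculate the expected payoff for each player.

E[P1] = 4.0, E[P2] = 3.0

Work:
E[P1] = p·q·π₁(A,X) + p·(1-q)·π₁(A,Y) + (1-p)·q·π₁(B,X) + (1-p)·(1-q)·π₁(B,Y)
= 0.5·0.75·5 + 0.5·0.25·7 + 0.5·0.75·1 + 0.5·0.25·7
= 4.0

E[P2] = 3.0 (similar calculation)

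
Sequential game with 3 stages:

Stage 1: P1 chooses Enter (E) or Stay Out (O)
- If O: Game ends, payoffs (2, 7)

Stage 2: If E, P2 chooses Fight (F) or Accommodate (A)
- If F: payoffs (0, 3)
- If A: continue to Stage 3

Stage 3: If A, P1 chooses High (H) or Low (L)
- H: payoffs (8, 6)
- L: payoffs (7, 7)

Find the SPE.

SPE: (E, A, H); Outcome (8, 6)

Work:
Stage 3: P1 chooses H (8 vs 7)
Stage 2: P2: F->3, A->6 (anticipating H). Choose A
Stage 1: P1: O->2, E->8 (anticipating A, H). Choose E
SPE path: E -> A -> H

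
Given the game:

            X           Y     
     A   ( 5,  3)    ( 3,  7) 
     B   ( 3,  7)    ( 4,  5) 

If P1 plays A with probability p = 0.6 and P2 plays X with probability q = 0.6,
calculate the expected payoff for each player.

E[P1] = 3.88, E[P2] = 5.24

Work:
E[P1] = p·q·π₁(A,X) + p·(1-q)·π₁(A,Y) + (1-p)·q·π₁(B,X) + (1-p)·(1-q)·π₁(B,Y)
= 0.6·0.6·5 + 0.6·0.4·3 + 0.4·0.6·3 + 0.4·0.4·4
= 3.88

E[P2] = 5.24 (similar calculation)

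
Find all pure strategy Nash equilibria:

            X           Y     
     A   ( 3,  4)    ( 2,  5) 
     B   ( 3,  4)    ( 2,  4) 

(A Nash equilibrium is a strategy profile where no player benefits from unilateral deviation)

Nash equilibrium: (A, Y), (B, X), (B, Y)

Work:
Best responses:
  P1 vs X: payoffs [3, 3] → best response A/B (payoff 3)
  P1 vs Y: payoffs [2, 2] → best response A/B (payoff 2)
  P2 vs A: payoffs [4, 5] → best response Y (payoff 5)
  P2 vs B: payoffs [4, 4] → best response X/Y (payoff 4)
Mutual best responses: (A,Y), (B,X), (B,Y) → Nash equilibria.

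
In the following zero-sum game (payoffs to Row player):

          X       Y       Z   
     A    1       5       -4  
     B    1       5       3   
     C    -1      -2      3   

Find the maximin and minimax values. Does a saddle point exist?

Maximin = 1, Minimax = 1, Saddle: True

Work:
Row minimums: [-4, 1, -2] → maximin = 1
Column maximums: [1, 5, 3] → minimax = 1
Saddle point exists! Game value = 1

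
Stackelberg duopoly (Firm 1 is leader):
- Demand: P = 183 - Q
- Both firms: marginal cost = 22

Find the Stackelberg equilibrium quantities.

q₁* (leader) = 80.5, q₂* (follower) = 40.25

Work:
Follower's reaction: q₂ = (a - c - q₁)/2
Leader substitutes: π₁ = q₁·(a - q₁ - (a-c-q₁)/2 - c)
FOC: q₁* = (183 - 22)/2 = 80.50
Then: q₂* = (183 - 22 - 80.5)/2 = 40.25
Leader has first-mover advantage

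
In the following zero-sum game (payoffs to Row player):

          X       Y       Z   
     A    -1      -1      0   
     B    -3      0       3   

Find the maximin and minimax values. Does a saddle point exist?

Maximin = -1, Minimax = -1, Saddle: True

Work:
Row minimums: [-1, -3] → maximin = -1
Column maximums: [-1, 0, 3] → minimax = -1
Saddle point exists! Game value = -1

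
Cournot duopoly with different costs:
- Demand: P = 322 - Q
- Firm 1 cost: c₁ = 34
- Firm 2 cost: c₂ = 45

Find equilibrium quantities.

q₁* = 99.67, q₂* = 88.67

Work:
Reaction: q₁ = (322 - 34 - q₂)/2
Reaction: q₂ = (322 - 45 - q₁)/2
Solve simultaneously:
q₁* = (322 - 2×34 + 45)/3 = 99.67
q₂* = (322 - 2×45 + 34)/3 = 88.67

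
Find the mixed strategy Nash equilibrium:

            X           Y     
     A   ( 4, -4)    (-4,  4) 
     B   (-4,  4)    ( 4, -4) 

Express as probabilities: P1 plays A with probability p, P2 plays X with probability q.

p = 0.5, q = 0.5

Work:
Find probabilities that make opponent indifferent:
P2 chooses q to make P1 indifferent between A and B
P1 chooses p to make P2 indifferent between X and Y
Mixed NE: P1 plays (A: 0.5, B: 0.5), P2 plays (X: 0.5, Y: 0.5)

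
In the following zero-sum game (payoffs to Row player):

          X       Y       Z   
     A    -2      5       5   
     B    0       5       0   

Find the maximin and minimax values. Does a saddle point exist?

Maximin = 0, Minimax = 0, Saddle: True

Work:
Row minimums: [-2, 0] → maximin = 0
Column maximums: [0, 5, 5] → minimax = 0
Saddle point exists! Game value = 0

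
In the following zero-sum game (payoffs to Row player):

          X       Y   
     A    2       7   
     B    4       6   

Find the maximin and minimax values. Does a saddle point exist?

Maximin = 4, Minimax = 4, Saddle: True

Work:
Row minimums: [2, 4] → maximin = 4
Column maximums: [4, 7] → minimax = 4
Saddle point exists! Game value = 4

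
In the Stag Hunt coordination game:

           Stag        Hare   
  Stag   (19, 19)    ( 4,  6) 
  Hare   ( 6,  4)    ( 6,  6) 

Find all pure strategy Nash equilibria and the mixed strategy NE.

Pure NE: (Stag, Stag) and (Hare, Hare); Mixed NE: p = 0.1333, q = 0.1333

Work:
Check pure NE:
(Stag, Stag): (19, 19) - no unilateral deviation beneficial
(Hare, Hare): (6, 6) - no unilateral deviation beneficial
Mixed NE: P1 plays Stag with p = 0.1333, P2 plays Stag with q = 0.1333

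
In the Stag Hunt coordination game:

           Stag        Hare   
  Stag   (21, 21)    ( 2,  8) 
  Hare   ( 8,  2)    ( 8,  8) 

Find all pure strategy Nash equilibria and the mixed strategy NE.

Pure NE: (Stag, Stag) and (Hare, Hare); Mixed NE: p = 0.3158, q = 0.3158

Work:
Check pure NE:
(Stag, Stag): (21, 21) - no unilateral deviation beneficial
(Hare, Hare): (8, 8) - no unilateral deviation beneficial
Mixed NE: P1 plays Stag with p = 0.3158, P2 plays Stag with q = 0.3158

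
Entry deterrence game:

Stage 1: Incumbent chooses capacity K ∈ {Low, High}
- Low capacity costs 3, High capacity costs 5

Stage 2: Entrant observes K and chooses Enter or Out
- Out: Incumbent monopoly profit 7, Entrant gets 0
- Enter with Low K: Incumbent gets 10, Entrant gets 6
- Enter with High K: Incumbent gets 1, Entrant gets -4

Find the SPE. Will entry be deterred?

SPE: (Low, Enter|Low, Out|High); Entry not deterred. Incumbent net profit = 7, Entrant gets 6

Work:
After Low K: Entrant enters (6 > 0)
After High K: Entrant stays out (-4 < 0)
Incumbent: Low → 10−3=7, High → 7−5=2
Incumbent chooses Low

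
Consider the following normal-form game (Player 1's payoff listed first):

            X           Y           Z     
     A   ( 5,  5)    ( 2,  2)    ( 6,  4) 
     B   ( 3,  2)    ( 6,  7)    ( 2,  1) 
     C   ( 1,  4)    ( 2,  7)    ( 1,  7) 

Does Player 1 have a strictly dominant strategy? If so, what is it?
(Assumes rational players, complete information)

No strictly dominant strategy exists for Player 1

Work:
A strategy strictly dominates another if it gives a strictly higher payoff against every opponent action. Compare each pair of P1's strategies column-by-column:
  A vs B: [5 vs 3, 2 vs 6, 6 vs 2] → A does not strictly dominate B (column Y: 2 ≤ 6)
  A vs C: [5 vs 1, 2 vs 2, 6 vs 1] → A does not strictly dominate C (column Y: 2 ≤ 2)
  B vs A: [3 vs 5, 6 vs 2, 2 vs 6] → B does not strictly dominate A (column X: 3 ≤ 5)
  B vs C: [3 vs 1, 6 vs 2, 2 vs 1] → B strictly dominates C
  C vs A: [1 vs 5, 2 vs 2, 1 vs 6] → C does not strictly dominate A (column X: 1 ≤ 5)
  C vs B: [1 vs 3, 2 vs 6, 1 vs 2] → C does not strictly dominate B (column X: 1 ≤ 3)
No single strategy strictly dominates all others → no strictly dominant strategy.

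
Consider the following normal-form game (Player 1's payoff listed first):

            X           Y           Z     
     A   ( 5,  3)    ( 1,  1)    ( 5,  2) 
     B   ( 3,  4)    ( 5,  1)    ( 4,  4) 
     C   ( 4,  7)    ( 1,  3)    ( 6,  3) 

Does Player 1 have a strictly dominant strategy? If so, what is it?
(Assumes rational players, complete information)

No strictly dominant strategy exists for Player 1

Work:
A strategy strictly dominates another if it gives a strictly higher payoff against every opponent action. Compare each pair of P1's strategies column-by-column:
  A vs B: [5 vs 3, 1 vs 5, 5 vs 4] → A does not strictly dominate B (column Y: 1 ≤ 5)
  A vs C: [5 vs 4, 1 vs 1, 5 vs 6] → A does not strictly dominate C (column Y: 1 ≤ 1)
  B vs A: [3 vs 5, 5 vs 1, 4 vs 5] → B does not strictly dominate A (column X: 3 ≤ 5)
  B vs C: [3 vs 4, 5 vs 1, 4 vs 6] → B does not strictly dominate C (column X: 3 ≤ 4)
  C vs A: [4 vs 5, 1 vs 1, 6 vs 5] → C does not strictly dominate A (column X: 4 ≤ 5)
  C vs B: [4 vs 3, 1 vs 5, 6 vs 4] → C does not strictly dominate B (column Y: 1 ≤ 5)
No single strategy strictly dominates all others → no strictly dominant strategy.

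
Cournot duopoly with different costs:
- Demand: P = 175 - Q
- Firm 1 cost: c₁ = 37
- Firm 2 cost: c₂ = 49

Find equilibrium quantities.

q₁* = 50.0, q₂* = 38.0

Work:
Reaction: q₁ = (175 - 37 - q₂)/2
Reaction: q₂ = (175 - 49 - q₁)/2
Solve simultaneously:
q₁* = (175 - 2×37 + 49)/3 = 50.0
q₂* = (175 - 2×49 + 37)/3 = 38.0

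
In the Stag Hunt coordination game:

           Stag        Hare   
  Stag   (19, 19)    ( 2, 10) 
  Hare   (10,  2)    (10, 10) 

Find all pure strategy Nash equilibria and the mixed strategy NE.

Pure NE: (Stag, Stag) and (Hare, Hare); Mixed NE: p = 0.4706, q = 0.4706

Work:
Check pure NE:
(Stag, Stag): (19, 19) - no unilateral deviation beneficial
(Hare, Hare): (10, 10) - no unilateral deviation beneficial
Mixed NE: P1 plays Stag with p = 0.4706, P2 plays Stag with q = 0.4706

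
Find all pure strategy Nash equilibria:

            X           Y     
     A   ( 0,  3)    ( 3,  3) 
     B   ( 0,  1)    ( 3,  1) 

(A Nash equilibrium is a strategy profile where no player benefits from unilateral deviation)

Nash equilibrium: (A, X), (A, Y), (B, X), (B, Y)

Work:
Best responses:
  P1 vs X: payoffs [0, 0] → best response A/B (payoff 0)
  P1 vs Y: payoffs [3, 3] → best response A/B (payoff 3)
  P2 vs A: payoffs [3, 3] → best response X/Y (payoff 3)
  P2 vs B: payoffs [1, 1] → best response X/Y (payoff 1)
Mutual best responses: (A,X), (A,Y), (B,X), (B,Y) → Nash equilibria.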